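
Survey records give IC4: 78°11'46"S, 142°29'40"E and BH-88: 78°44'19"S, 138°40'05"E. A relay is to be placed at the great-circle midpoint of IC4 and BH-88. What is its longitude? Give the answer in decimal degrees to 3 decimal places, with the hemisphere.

140.626°E

IC4: φ = -78.19611°, λ = +142.49444°
BH-88: φ = -78.73861°, λ = +138.66806°
Bx = cos φ₂ cos Δλ = 0.194850,  By = cos φ₂ sin Δλ = -0.013032
φₘ = atan2(sin φ₁ + sin φ₂, √((cos φ₁ + Bx)² + By²)) = -78.47361°
λₘ = λ₁ + atan2(By, cos φ₁ + Bx) = 140.62566°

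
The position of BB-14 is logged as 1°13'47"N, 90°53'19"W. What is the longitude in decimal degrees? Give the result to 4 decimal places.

90.8886°W

90° + 53′/60 + 19″/3600 = 90 + 0.88333 + 0.00528 = 90.8886°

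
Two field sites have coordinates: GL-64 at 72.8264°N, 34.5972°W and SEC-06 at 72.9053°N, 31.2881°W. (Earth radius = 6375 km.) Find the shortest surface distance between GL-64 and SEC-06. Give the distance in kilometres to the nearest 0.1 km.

Δφ = 0.0789°,  Δλ = 3.3091°
a = sin²(Δφ/2) + cos φ₁ cos φ₂ sin²(Δλ/2) = 0.000073
c = 2·arcsin(√a) = 0.017069 rad = 0.9780°
d = R·c = 6375 × 0.017069 = 108.8 km

108.8 km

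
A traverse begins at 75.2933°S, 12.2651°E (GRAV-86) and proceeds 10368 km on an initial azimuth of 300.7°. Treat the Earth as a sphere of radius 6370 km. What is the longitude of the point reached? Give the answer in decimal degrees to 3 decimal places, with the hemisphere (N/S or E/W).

48.595°W

δ = d/R = 10368/6370 = 1.627630 rad
φ₂ = arcsin(sin φ₁ cos δ + cos φ₁ sin δ cos θ)
   = arcsin(-0.96724·-0.05680 + 0.25387·0.99839·0.51054) = 10.62291°
λ₂ = λ₁ + atan2(sin θ sin δ cos φ₁, cos δ − sin φ₁ sin φ₂) = -48.59498°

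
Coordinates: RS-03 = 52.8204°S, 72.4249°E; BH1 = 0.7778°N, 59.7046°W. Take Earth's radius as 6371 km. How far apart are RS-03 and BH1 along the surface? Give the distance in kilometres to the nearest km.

12742 km

Δφ = 53.5982°,  Δλ = -132.1295°
a = sin²(Δφ/2) + cos φ₁ cos φ₂ sin²(Δλ/2) = 0.708079
c = 2·arcsin(√a) = 2.000013 rad = 114.5923°
d = R·c = 6371 × 2.000013 = 12742.1 km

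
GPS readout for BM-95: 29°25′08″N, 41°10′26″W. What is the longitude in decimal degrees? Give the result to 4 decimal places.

41.1739°W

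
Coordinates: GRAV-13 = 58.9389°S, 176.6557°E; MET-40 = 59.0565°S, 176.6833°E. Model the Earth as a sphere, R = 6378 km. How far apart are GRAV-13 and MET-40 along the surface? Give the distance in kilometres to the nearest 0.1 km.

13.2 km

Δφ = -0.1176°,  Δλ = 0.0276°
a = sin²(Δφ/2) + cos φ₁ cos φ₂ sin²(Δλ/2) = 0.000001
c = 2·arcsin(√a) = 0.002067 rad = 0.1185°
d = R·c = 6378 × 0.002067 = 13.2 km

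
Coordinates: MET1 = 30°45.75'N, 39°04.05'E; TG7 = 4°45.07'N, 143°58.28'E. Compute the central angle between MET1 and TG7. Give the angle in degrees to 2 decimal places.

MET1: φ = +30.76250°, λ = +39.06750°
TG7: φ = +4.75117°, λ = +143.97133°
Δφ = -26.0113°,  Δλ = 104.9038°
a = sin²(Δφ/2) + cos φ₁ cos φ₂ sin²(Δλ/2) = 0.588942
c = 2·arcsin(√a) = 1.749632 rad = 100.2465°

100.25°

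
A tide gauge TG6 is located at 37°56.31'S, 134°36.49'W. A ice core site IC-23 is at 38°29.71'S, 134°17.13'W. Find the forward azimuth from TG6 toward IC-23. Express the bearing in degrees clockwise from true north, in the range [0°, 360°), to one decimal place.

155.6°

TG6: φ = -37.93850°, λ = -134.60817°
IC-23: φ = -38.49517°, λ = -134.28550°
Δλ = 0.3227°
y = sin Δλ · cos φ₂ = 0.004408
x = cos φ₁ sin φ₂ − sin φ₁ cos φ₂ cos Δλ = -0.009723
θ = atan2(y, x) = 155.6147° → 155.6147° (mod 360°)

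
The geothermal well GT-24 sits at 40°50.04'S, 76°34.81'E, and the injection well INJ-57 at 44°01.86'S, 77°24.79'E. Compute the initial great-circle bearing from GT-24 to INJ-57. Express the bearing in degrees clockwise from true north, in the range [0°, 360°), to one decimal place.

GT-24: φ = -40.83400°, λ = +76.58017°
INJ-57: φ = -44.03100°, λ = +77.41317°
Δλ = 0.8330°
y = sin Δλ · cos φ₂ = 0.010452
x = cos φ₁ sin φ₂ − sin φ₁ cos φ₂ cos Δλ = -0.055819
θ = atan2(y, x) = 169.3939° → 169.3939° (mod 360°)

169.4°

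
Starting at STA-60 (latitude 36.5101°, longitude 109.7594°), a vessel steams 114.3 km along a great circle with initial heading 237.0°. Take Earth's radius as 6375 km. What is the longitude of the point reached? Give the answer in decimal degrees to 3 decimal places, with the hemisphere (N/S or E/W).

δ = d/R = 114.3/6375 = 0.017929 rad
φ₂ = arcsin(sin φ₁ cos δ + cos φ₁ sin δ cos θ)
   = arcsin(0.59496·0.99984 + 0.80375·0.01793·-0.54464) = 35.94586°
λ₂ = λ₁ + atan2(sin θ sin δ cos φ₁, cos δ − sin φ₁ sin φ₂) = 108.69519°

108.695°E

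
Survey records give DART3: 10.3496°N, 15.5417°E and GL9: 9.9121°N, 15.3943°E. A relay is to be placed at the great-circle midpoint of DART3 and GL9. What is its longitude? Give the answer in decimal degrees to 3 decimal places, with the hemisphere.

Bx = cos φ₂ cos Δλ = 0.985070,  By = cos φ₂ sin Δλ = -0.002534
φₘ = atan2(sin φ₁ + sin φ₂, √((cos φ₁ + Bx)² + By²)) = 10.13086°
λₘ = λ₁ + atan2(By, cos φ₁ + Bx) = 15.46795°

15.468°E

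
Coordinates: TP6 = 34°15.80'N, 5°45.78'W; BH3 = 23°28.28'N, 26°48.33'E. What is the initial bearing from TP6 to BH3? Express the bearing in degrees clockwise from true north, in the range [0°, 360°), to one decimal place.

102.1°

TP6: φ = +34.26333°, λ = -5.76300°
BH3: φ = +23.47133°, λ = +26.80550°
Δλ = 32.5685°
y = sin Δλ · cos φ₂ = 0.493768
x = cos φ₁ sin φ₂ − sin φ₁ cos φ₂ cos Δλ = -0.106037
θ = atan2(y, x) = 102.1203° → 102.1203° (mod 360°)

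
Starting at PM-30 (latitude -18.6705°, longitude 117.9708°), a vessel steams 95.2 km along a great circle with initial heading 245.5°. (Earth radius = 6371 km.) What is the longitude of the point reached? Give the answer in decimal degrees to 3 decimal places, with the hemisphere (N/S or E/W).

δ = d/R = 95.2/6371 = 0.014943 rad
φ₂ = arcsin(sin φ₁ cos δ + cos φ₁ sin δ cos θ)
   = arcsin(-0.32013·0.99989 + 0.94738·0.01494·-0.41469) = -19.02374°
λ₂ = λ₁ + atan2(sin θ sin δ cos φ₁, cos δ − sin φ₁ sin φ₂) = 117.14673°

117.147°E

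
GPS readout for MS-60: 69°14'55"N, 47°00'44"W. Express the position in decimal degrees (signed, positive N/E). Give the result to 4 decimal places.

+69.2486°, -47.0122°

lat: 69.2486° N → +69.2486°
lon: 47.0122° W → -47.0122°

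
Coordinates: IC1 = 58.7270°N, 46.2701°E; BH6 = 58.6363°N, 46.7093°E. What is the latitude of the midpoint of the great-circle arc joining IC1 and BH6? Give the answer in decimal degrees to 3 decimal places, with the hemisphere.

58.682°N

Bx = cos φ₂ cos Δλ = 0.520453,  By = cos φ₂ sin Δλ = 0.003990
φₘ = atan2(sin φ₁ + sin φ₂, √((cos φ₁ + Bx)² + By²)) = 58.68184°
λₘ = λ₁ + atan2(By, cos φ₁ + Bx) = 46.48999°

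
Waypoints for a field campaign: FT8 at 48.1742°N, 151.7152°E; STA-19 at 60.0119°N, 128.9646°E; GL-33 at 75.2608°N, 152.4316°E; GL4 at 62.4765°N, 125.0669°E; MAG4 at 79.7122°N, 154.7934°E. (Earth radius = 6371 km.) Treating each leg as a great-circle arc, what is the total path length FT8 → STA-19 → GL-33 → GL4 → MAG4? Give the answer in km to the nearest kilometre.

FT8→STA-19: c = 0.308468 rad, d = 1965.25 km
STA-19→GL-33: c = 0.303573 rad, d = 1934.06 km
GL-33→GL4: c = 0.276365 rad, d = 1760.72 km
GL4→MAG4: c = 0.335538 rad, d = 2137.71 km
Total = 1965.25 + 1934.06 + 1760.72 + 2137.71 = 7797.75 km

7798 km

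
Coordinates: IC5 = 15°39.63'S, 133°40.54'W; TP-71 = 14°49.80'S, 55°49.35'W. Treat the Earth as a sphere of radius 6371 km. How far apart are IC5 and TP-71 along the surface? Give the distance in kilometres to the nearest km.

IC5: φ = -15.66050°, λ = -133.67567°
TP-71: φ = -14.83000°, λ = -55.82250°
Δφ = 0.8305°,  Δλ = 77.8532°
a = sin²(Δφ/2) + cos φ₁ cos φ₂ sin²(Δλ/2) = 0.367526
c = 2·arcsin(√a) = 1.302646 rad = 74.6361°
d = R·c = 6371 × 1.302646 = 8299.2 km

8299 km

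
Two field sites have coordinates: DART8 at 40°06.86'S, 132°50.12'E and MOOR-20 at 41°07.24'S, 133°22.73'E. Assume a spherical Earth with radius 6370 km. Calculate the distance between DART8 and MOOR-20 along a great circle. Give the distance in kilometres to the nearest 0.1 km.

DART8: φ = -40.11433°, λ = +132.83533°
MOOR-20: φ = -41.12067°, λ = +133.37883°
Δφ = -1.0063°,  Δλ = 0.5435°
a = sin²(Δφ/2) + cos φ₁ cos φ₂ sin²(Δλ/2) = 0.000090
c = 2·arcsin(√a) = 0.018982 rad = 1.0876°
d = R·c = 6370 × 0.018982 = 120.9 km

120.9 km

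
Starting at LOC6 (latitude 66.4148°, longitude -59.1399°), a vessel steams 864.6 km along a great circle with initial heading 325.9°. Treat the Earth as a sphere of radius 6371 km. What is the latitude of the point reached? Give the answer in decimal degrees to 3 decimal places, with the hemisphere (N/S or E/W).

72.338°N

δ = d/R = 864.6/6371 = 0.135709 rad
φ₂ = arcsin(sin φ₁ cos δ + cos φ₁ sin δ cos θ)
   = arcsin(0.91647·0.99081 + 0.40011·0.13529·0.82806) = 72.33831°
λ₂ = λ₁ + atan2(sin θ sin δ cos φ₁, cos δ − sin φ₁ sin φ₂) = -73.61766°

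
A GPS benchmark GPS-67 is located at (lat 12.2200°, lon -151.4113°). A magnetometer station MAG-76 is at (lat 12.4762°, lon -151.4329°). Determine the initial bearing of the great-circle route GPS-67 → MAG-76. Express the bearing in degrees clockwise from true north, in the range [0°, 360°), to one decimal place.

Δλ = -0.0216°
y = sin Δλ · cos φ₂ = -0.000368
x = cos φ₁ sin φ₂ − sin φ₁ cos φ₂ cos Δλ = 0.004472
θ = atan2(y, x) = -4.7059° → 355.2941° (mod 360°)

355.3°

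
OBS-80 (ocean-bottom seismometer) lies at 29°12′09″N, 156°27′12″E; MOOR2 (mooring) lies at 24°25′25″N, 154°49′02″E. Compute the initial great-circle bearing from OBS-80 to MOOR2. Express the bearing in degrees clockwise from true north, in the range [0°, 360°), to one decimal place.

OBS-80: φ = +29.20250°, λ = +156.45333°
MOOR2: φ = +24.42361°, λ = +154.81722°
Δλ = -1.6361°
y = sin Δλ · cos φ₂ = -0.025997
x = cos φ₁ sin φ₂ − sin φ₁ cos φ₂ cos Δλ = -0.083130
θ = atan2(y, x) = -162.6343° → 197.3657° (mod 360°)

197.4°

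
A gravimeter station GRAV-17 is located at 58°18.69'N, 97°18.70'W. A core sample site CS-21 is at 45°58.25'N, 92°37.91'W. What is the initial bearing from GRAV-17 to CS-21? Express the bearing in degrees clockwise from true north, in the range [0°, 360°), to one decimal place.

165.0°

GRAV-17: φ = +58.31150°, λ = -97.31167°
CS-21: φ = +45.97083°, λ = -92.63183°
Δλ = 4.6798°
y = sin Δλ · cos φ₂ = 0.056705
x = cos φ₁ sin φ₂ − sin φ₁ cos φ₂ cos Δλ = -0.211752
θ = atan2(y, x) = 165.0084° → 165.0084° (mod 360°)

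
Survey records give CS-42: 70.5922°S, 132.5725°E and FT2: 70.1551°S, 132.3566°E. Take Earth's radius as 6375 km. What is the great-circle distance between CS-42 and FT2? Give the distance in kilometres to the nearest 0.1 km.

Δφ = 0.4371°,  Δλ = -0.2159°
a = sin²(Δφ/2) + cos φ₁ cos φ₂ sin²(Δλ/2) = 0.000015
c = 2·arcsin(√a) = 0.007733 rad = 0.4431°
d = R·c = 6375 × 0.007733 = 49.3 km

49.3 km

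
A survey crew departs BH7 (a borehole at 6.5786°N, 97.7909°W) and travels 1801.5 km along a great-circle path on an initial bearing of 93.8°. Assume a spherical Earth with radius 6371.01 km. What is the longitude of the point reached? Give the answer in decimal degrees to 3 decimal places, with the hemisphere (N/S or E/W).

δ = d/R = 1801.5/6371.01 = 0.282765 rad
φ₂ = arcsin(sin φ₁ cos δ + cos φ₁ sin δ cos θ)
   = arcsin(0.11457·0.96029 + 0.99342·0.27901·-0.06627) = 5.25836°
λ₂ = λ₁ + atan2(sin θ sin δ cos φ₁, cos δ − sin φ₁ sin φ₂) = -81.55604°

81.556°W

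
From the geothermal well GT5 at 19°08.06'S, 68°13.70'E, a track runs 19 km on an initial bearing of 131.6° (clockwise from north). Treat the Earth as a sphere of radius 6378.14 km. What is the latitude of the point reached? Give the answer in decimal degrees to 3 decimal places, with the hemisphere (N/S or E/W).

19.248°S

GT5: φ = -19.13433°, λ = +68.22833°
δ = d/R = 19/6378.14 = 0.002979 rad
φ₂ = arcsin(sin φ₁ cos δ + cos φ₁ sin δ cos θ)
   = arcsin(-0.32778·1.00000 + 0.94475·0.00298·-0.66393) = -19.24760°
λ₂ = λ₁ + atan2(sin θ sin δ cos φ₁, cos δ − sin φ₁ sin φ₂) = 68.36352°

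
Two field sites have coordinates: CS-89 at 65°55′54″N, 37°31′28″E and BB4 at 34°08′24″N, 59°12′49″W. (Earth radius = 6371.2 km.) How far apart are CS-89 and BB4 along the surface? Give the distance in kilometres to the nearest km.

CS-89: φ = +65.93167°, λ = +37.52444°
BB4: φ = +34.14000°, λ = -59.21361°
Δφ = -31.7917°,  Δλ = -96.7381°
a = sin²(Δφ/2) + cos φ₁ cos φ₂ sin²(Δλ/2) = 0.263590
c = 2·arcsin(√a) = 1.078308 rad = 61.7825°
d = R·c = 6371.2 × 1.078308 = 6870.1 km

6870 km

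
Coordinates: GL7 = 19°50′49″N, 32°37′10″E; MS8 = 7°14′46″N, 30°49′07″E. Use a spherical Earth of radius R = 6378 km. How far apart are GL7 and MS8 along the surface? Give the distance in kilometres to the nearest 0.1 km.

1416.1 km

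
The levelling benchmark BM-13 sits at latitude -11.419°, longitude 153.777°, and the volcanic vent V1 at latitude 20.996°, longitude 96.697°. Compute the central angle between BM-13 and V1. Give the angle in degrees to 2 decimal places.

Δφ = 32.4150°,  Δλ = -57.0800°
a = sin²(Δφ/2) + cos φ₁ cos φ₂ sin²(Δλ/2) = 0.286798
c = 2·arcsin(√a) = 1.130284 rad = 64.7605°

64.76°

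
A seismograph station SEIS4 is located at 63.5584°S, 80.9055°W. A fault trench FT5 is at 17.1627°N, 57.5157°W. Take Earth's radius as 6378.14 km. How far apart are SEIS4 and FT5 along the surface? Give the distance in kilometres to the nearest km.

9211 km

Δφ = 80.7211°,  Δλ = 23.3898°
a = sin²(Δφ/2) + cos φ₁ cos φ₂ sin²(Δλ/2) = 0.436861
c = 2·arcsin(√a) = 1.444180 rad = 82.7454°
d = R·c = 6378.14 × 1.444180 = 9211.2 km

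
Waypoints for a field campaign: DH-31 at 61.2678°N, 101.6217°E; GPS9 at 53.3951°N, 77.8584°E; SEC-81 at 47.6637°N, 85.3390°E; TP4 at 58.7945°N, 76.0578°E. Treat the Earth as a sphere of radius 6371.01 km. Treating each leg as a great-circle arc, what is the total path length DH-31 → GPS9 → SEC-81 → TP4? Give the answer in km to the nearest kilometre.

3867 km

DH-31→GPS9: c = 0.260458 rad, d = 1659.38 km
GPS9→SEC-81: c = 0.129837 rad, d = 827.19 km
SEC-81→TP4: c = 0.216660 rad, d = 1380.34 km
Total = 1659.38 + 827.19 + 1380.34 = 3866.91 km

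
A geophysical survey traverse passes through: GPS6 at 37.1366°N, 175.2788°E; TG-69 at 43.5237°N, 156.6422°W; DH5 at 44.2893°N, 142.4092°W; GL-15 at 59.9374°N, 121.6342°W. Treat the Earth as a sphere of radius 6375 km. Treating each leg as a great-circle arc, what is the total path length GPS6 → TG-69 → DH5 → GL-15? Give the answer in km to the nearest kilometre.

GPS6→TG-69: c = 0.387763 rad, d = 2471.99 km
TG-69→DH5: c = 0.179246 rad, d = 1142.70 km
DH5→GL-15: c = 0.349275 rad, d = 2226.63 km
Total = 2471.99 + 1142.70 + 2226.63 = 5841.31 km

5841 km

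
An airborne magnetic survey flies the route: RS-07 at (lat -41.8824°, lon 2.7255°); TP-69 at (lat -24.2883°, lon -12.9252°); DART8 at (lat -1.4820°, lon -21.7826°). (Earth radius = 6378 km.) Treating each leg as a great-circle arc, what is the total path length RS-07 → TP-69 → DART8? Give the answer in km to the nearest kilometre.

5146 km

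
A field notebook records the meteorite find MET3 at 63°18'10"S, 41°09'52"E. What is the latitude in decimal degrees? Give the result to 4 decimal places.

63.3028°S

63° + 18′/60 + 10″/3600 = 63 + 0.30000 + 0.00278 = 63.3028°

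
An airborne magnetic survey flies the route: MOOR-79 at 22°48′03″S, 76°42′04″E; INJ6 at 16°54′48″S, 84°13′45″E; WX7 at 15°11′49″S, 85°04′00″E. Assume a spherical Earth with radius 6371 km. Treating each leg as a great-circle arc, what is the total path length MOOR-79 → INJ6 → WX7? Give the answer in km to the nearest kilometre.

MOOR-79: φ = -22.80083°, λ = +76.70111°
INJ6: φ = -16.91333°, λ = +84.22917°
WX7: φ = -15.19694°, λ = +85.06667°
MOOR-79→INJ6: c = 0.160652 rad, d = 1023.51 km
INJ6→WX7: c = 0.033086 rad, d = 210.79 km
Total = 1023.51 + 210.79 = 1234.30 km

1234 km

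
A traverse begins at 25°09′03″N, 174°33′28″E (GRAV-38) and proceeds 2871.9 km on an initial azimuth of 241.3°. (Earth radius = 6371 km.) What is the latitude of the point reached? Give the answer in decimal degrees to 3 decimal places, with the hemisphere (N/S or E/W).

GRAV-38: φ = +25.15083°, λ = +174.55778°
δ = d/R = 2871.9/6371 = 0.450777 rad
φ₂ = arcsin(sin φ₁ cos δ + cos φ₁ sin δ cos θ)
   = arcsin(0.42500·0.90011 + 0.90519·0.43567·-0.48022) = 11.13769°
λ₂ = λ₁ + atan2(sin θ sin δ cos φ₁, cos δ − sin φ₁ sin φ₂) = 151.63579°

11.138°N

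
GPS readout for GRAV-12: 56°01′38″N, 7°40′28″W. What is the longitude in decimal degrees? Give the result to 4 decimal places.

7° + 40′/60 + 28″/3600 = 7 + 0.66667 + 0.00778 = 7.6744°

7.6744°W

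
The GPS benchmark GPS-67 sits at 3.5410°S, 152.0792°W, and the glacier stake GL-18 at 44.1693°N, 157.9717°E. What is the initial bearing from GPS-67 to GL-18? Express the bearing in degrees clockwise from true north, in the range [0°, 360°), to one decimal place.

322.8°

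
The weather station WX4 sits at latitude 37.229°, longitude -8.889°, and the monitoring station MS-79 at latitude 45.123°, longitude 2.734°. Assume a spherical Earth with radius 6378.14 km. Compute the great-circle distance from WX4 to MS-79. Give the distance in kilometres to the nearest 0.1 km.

1309.3 km

Δφ = 7.8940°,  Δλ = 11.6230°
a = sin²(Δφ/2) + cos φ₁ cos φ₂ sin²(Δλ/2) = 0.010498
c = 2·arcsin(√a) = 0.205281 rad = 11.7617°
d = R·c = 6378.14 × 0.205281 = 1309.3 km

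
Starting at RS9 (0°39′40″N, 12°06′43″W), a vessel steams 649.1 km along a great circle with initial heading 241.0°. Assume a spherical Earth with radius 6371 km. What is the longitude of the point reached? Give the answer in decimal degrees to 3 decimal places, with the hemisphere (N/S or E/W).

17.219°W

RS9: φ = +0.66111°, λ = -12.11194°
δ = d/R = 649.1/6371 = 0.101884 rad
φ₂ = arcsin(sin φ₁ cos δ + cos φ₁ sin δ cos θ)
   = arcsin(0.01154·0.99481 + 0.99993·0.10171·-0.48481) = -2.16784°
λ₂ = λ₁ + atan2(sin θ sin δ cos φ₁, cos δ − sin φ₁ sin φ₂) = -17.21912°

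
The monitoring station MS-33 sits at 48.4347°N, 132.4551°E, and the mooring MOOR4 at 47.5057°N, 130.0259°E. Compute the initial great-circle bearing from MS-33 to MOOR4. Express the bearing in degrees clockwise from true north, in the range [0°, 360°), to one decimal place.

241.2°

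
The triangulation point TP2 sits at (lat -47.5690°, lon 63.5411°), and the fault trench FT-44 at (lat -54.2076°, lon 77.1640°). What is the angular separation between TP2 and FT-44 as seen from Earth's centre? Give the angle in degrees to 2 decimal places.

10.83°

Δφ = -6.6386°,  Δλ = 13.6229°
a = sin²(Δφ/2) + cos φ₁ cos φ₂ sin²(Δλ/2) = 0.008903
c = 2·arcsin(√a) = 0.188994 rad = 10.8285°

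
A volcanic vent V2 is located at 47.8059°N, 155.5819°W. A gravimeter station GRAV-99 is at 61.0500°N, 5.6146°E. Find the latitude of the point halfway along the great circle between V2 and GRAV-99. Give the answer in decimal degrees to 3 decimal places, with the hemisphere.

80.708°N

Bx = cos φ₂ cos Δλ = -0.458212,  By = cos φ₂ sin Δλ = 0.156019
φₘ = atan2(sin φ₁ + sin φ₂, √((cos φ₁ + Bx)² + By²)) = 80.70827°
λₘ = λ₁ + atan2(By, cos φ₁ + Bx) = -119.41496°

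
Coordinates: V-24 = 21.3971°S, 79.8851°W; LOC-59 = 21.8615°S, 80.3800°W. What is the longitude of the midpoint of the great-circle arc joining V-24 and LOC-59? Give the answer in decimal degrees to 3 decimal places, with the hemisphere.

Bx = cos φ₂ cos Δλ = 0.928052,  By = cos φ₂ sin Δλ = -0.008016
φₘ = atan2(sin φ₁ + sin φ₂, √((cos φ₁ + Bx)² + By²)) = -21.62948°
λₘ = λ₁ + atan2(By, cos φ₁ + Bx) = -80.13215°

80.132°W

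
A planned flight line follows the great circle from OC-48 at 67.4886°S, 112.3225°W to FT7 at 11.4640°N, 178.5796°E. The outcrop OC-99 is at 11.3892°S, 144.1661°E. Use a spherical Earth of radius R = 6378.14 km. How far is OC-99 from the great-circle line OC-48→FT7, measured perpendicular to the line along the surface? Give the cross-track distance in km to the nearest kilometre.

δ₁₃ = central angle OC-48→OC-99 = 1.475919 rad  (haversine)
θ₁₃ = bearing OC-48→OC-99 = 253.232°,  θ₁₂ = bearing OC-48→FT7 = 293.553°
dₓₜ = R·arcsin(sin δ₁₃ · sin(θ₁₃ − θ₁₂)) = 6378.14·arcsin(0.99550·sin(-40.321°)) = -4464.194 km
|dₓₜ| = 4464.194 km

4464 km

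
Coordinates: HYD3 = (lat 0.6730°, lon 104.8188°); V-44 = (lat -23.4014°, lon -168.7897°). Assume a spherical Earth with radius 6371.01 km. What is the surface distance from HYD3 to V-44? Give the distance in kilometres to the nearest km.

Δφ = -24.0744°,  Δλ = 86.3915°
a = sin²(Δφ/2) + cos φ₁ cos φ₂ sin²(Δλ/2) = 0.473454
c = 2·arcsin(√a) = 1.517679 rad = 86.9566°
d = R·c = 6371.01 × 1.517679 = 9669.1 km

9669 km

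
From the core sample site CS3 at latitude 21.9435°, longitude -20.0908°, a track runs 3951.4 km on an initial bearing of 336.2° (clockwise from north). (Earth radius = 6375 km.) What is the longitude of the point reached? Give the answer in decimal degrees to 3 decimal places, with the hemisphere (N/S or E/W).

42.937°W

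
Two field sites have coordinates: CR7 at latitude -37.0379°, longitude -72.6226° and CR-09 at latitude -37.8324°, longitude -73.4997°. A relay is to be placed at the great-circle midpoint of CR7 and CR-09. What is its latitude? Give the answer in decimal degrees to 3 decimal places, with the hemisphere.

37.436°S

Bx = cos φ₂ cos Δλ = 0.789716,  By = cos φ₂ sin Δλ = -0.012090
φₘ = atan2(sin φ₁ + sin φ₂, √((cos φ₁ + Bx)² + By²)) = -37.43596°
λₘ = λ₁ + atan2(By, cos φ₁ + Bx) = -73.05882°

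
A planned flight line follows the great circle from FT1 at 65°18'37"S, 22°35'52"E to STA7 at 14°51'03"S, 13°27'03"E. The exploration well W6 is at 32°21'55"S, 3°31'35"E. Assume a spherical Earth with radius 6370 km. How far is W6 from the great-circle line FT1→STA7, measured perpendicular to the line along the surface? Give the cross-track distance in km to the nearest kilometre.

1095 km

FT1: φ = -65.31028°, λ = +22.59778°
STA7: φ = -14.85083°, λ = +13.45083°
W6: φ = -32.36528°, λ = +3.52639°
δ₁₃ = central angle FT1→W6 = 0.609686 rad  (haversine)
θ₁₃ = bearing FT1→W6 = 331.185°,  θ₁₂ = bearing FT1→STA7 = 348.570°
dₓₜ = R·arcsin(sin δ₁₃ · sin(θ₁₃ − θ₁₂)) = 6370·arcsin(0.57261·sin(-17.385°)) = -1095.231 km
|dₓₜ| = 1095.231 km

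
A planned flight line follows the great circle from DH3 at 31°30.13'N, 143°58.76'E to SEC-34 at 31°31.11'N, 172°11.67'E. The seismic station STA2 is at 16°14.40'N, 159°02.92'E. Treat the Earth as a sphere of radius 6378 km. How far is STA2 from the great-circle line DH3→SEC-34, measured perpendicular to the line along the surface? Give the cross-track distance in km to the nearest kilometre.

1787 km

DH3: φ = +31.50217°, λ = +143.97933°
SEC-34: φ = +31.51850°, λ = +172.19450°
STA2: φ = +16.24000°, λ = +159.04867°
δ₁₃ = central angle DH3→STA2 = 0.358052 rad  (haversine)
θ₁₃ = bearing DH3→STA2 = 134.580°,  θ₁₂ = bearing DH3→SEC-34 = 82.479°
dₓₜ = R·arcsin(sin δ₁₃ · sin(θ₁₃ − θ₁₂)) = 6378·arcsin(0.35045·sin(52.102°)) = 1787.071 km
|dₓₜ| = 1787.071 km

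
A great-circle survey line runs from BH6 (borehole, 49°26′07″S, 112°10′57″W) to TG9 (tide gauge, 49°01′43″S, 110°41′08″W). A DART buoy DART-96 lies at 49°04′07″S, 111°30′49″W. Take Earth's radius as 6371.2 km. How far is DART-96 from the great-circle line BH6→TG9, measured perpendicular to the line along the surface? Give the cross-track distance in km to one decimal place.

19.3 km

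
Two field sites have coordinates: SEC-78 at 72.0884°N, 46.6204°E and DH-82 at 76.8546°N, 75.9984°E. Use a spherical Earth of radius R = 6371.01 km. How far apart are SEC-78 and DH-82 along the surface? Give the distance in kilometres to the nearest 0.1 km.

Δφ = 4.7662°,  Δλ = 29.3780°
a = sin²(Δφ/2) + cos φ₁ cos φ₂ sin²(Δλ/2) = 0.006226
c = 2·arcsin(√a) = 0.157978 rad = 9.0515°
d = R·c = 6371.01 × 0.157978 = 1006.5 km

1006.5 km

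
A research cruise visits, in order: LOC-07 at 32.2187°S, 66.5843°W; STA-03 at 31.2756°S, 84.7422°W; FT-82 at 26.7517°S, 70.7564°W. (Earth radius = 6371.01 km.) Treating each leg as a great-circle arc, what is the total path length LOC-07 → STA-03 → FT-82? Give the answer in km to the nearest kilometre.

3167 km

LOC-07→STA-03: c = 0.269680 rad, d = 1718.13 km
STA-03→FT-82: c = 0.227382 rad, d = 1448.65 km
Total = 1718.13 + 1448.65 = 3166.78 km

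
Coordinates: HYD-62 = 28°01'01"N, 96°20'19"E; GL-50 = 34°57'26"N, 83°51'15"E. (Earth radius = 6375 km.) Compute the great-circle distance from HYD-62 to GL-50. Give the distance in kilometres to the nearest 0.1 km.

HYD-62: φ = +28.01694°, λ = +96.33861°
GL-50: φ = +34.95722°, λ = +83.85417°
Δφ = 6.9403°,  Δλ = -12.4844°
a = sin²(Δφ/2) + cos φ₁ cos φ₂ sin²(Δλ/2) = 0.012218
c = 2·arcsin(√a) = 0.221520 rad = 12.6922°
d = R·c = 6375 × 0.221520 = 1412.2 km

1412.2 km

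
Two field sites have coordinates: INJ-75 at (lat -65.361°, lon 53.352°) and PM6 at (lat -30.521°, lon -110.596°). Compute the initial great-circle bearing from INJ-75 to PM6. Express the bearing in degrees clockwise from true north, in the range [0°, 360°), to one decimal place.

193.9°

Δλ = -163.9480°
y = sin Δλ · cos φ₂ = -0.238197
x = cos φ₁ sin φ₂ − sin φ₁ cos φ₂ cos Δλ = -0.964206
θ = atan2(y, x) = -166.1235° → 193.8765° (mod 360°)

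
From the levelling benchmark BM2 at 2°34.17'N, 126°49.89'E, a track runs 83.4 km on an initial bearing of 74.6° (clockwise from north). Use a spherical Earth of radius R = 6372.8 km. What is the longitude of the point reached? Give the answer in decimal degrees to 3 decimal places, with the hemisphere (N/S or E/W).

127.555°E

BM2: φ = +2.56950°, λ = +126.83150°
δ = d/R = 83.4/6372.8 = 0.013087 rad
φ₂ = arcsin(sin φ₁ cos δ + cos φ₁ sin δ cos θ)
   = arcsin(0.04483·0.99991 + 0.99899·0.01309·0.26556) = 2.76841°
λ₂ = λ₁ + atan2(sin θ sin δ cos φ₁, cos δ − sin φ₁ sin φ₂) = 127.55524°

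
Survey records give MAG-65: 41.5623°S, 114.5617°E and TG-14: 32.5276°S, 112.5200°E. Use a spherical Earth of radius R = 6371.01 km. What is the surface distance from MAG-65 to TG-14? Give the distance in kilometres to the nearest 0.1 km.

1020.7 km

Δφ = 9.0347°,  Δλ = -2.0417°
a = sin²(Δφ/2) + cos φ₁ cos φ₂ sin²(Δλ/2) = 0.006404
c = 2·arcsin(√a) = 0.160216 rad = 9.1797°
d = R·c = 6371.01 × 0.160216 = 1020.7 km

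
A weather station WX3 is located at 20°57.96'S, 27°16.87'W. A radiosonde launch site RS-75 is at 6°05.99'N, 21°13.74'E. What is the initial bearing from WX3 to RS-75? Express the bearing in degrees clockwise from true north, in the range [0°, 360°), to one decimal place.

65.8°

WX3: φ = -20.96600°, λ = -27.28117°
RS-75: φ = +6.09983°, λ = +21.22900°
Δλ = 48.5102°
y = sin Δλ · cos φ₂ = 0.744832
x = cos φ₁ sin φ₂ − sin φ₁ cos φ₂ cos Δλ = 0.334931
θ = atan2(y, x) = 65.7878° → 65.7878° (mod 360°)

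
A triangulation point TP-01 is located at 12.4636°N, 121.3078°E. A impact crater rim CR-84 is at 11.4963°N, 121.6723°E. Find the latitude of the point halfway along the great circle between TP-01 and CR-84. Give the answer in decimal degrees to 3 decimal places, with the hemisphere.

Bx = cos φ₂ cos Δλ = 0.979918,  By = cos φ₂ sin Δλ = 0.006234
φₘ = atan2(sin φ₁ + sin φ₂, √((cos φ₁ + Bx)² + By²)) = 11.98001°
λₘ = λ₁ + atan2(By, cos φ₁ + Bx) = 121.49038°

11.980°N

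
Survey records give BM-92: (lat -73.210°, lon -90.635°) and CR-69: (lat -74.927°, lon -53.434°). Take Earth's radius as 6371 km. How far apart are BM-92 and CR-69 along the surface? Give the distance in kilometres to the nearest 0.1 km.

1131.7 km

Δφ = -1.7170°,  Δλ = 37.2010°
a = sin²(Δφ/2) + cos φ₁ cos φ₂ sin²(Δλ/2) = 0.007867
c = 2·arcsin(√a) = 0.177627 rad = 10.1773°
d = R·c = 6371 × 0.177627 = 1131.7 km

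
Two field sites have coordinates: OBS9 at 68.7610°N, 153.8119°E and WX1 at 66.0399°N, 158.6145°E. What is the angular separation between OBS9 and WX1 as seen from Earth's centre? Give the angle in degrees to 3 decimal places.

3.286°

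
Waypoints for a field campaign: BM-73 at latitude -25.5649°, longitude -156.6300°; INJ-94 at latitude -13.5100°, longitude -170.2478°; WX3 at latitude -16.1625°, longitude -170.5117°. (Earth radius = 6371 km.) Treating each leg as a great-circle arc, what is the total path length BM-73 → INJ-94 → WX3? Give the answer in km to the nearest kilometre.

BM-73→INJ-94: c = 0.306850 rad, d = 1954.94 km
INJ-94→WX3: c = 0.046508 rad, d = 296.31 km
Total = 1954.94 + 296.31 = 2251.25 km

2251 km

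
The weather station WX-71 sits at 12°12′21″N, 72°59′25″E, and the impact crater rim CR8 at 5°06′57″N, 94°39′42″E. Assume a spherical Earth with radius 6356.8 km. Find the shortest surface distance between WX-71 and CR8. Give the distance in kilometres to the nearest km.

2502 km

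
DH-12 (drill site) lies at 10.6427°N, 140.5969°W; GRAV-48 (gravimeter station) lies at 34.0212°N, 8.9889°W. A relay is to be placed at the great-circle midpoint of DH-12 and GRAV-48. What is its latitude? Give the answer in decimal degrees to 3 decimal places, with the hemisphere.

44.561°N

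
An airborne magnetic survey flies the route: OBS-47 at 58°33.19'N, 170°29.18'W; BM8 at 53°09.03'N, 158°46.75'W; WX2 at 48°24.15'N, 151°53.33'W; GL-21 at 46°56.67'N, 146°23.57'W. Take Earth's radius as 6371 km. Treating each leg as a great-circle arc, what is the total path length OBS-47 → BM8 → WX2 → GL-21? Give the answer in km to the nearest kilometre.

OBS-47: φ = +58.55317°, λ = -170.48633°
BM8: φ = +53.15050°, λ = -158.77917°
WX2: φ = +48.40250°, λ = -151.88883°
GL-21: φ = +46.94450°, λ = -146.39283°
OBS-47→BM8: c = 0.148129 rad, d = 943.73 km
BM8→WX2: c = 0.112373 rad, d = 715.93 km
WX2→GL-21: c = 0.069402 rad, d = 442.16 km
Total = 943.73 + 715.93 + 442.16 = 2101.82 km

2102 km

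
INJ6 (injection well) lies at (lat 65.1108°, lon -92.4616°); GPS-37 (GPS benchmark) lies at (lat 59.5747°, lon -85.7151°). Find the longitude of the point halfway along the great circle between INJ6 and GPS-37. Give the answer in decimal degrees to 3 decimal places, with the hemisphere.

Bx = cos φ₂ cos Δλ = 0.502908,  By = cos φ₂ sin Δλ = 0.059492
φₘ = atan2(sin φ₁ + sin φ₂, √((cos φ₁ + Bx)² + By²)) = 62.38323°
λₘ = λ₁ + atan2(By, cos φ₁ + Bx) = -88.77678°

88.777°W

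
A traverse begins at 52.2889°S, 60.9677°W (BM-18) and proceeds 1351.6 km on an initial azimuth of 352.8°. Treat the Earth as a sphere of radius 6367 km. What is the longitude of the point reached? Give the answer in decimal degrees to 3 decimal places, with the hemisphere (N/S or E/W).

62.949°W

δ = d/R = 1351.6/6367 = 0.212282 rad
φ₂ = arcsin(sin φ₁ cos δ + cos φ₁ sin δ cos θ)
   = arcsin(-0.79111·0.97755 + 0.61168·0.21069·0.99211) = -40.20222°
λ₂ = λ₁ + atan2(sin θ sin δ cos φ₁, cos δ − sin φ₁ sin φ₂) = -62.94904°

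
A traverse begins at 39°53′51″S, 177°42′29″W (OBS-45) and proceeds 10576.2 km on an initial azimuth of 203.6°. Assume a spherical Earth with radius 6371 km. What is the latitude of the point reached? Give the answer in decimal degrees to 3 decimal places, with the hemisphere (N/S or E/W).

40.020°S

OBS-45: φ = -39.89750°, λ = -177.70806°
δ = d/R = 10576.2/6371 = 1.660053 rad
φ₂ = arcsin(sin φ₁ cos δ + cos φ₁ sin δ cos θ)
   = arcsin(-0.64142·-0.08914 + 0.76719·0.99602·-0.91636) = -40.01990°
λ₂ = λ₁ + atan2(sin θ sin δ cos φ₁, cos δ − sin φ₁ sin φ₂) = 33.67049°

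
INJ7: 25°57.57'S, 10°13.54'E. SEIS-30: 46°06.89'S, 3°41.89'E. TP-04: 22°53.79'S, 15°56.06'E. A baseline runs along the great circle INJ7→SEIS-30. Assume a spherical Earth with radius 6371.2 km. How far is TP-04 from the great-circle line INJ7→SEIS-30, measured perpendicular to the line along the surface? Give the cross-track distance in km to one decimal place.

497.1 km

INJ7: φ = -25.95950°, λ = +10.22567°
SEIS-30: φ = -46.11483°, λ = +3.69817°
TP-04: φ = -22.89650°, λ = +15.93433°
δ₁₃ = central angle INJ7→TP-04 = 0.105276 rad  (haversine)
θ₁₃ = bearing INJ7→TP-04 = 60.694°,  θ₁₂ = bearing INJ7→SEIS-30 = 192.812°
dₓₜ = R·arcsin(sin δ₁₃ · sin(θ₁₃ − θ₁₂)) = 6371.2·arcsin(0.10508·sin(-132.117°)) = -497.116 km
|dₓₜ| = 497.116 km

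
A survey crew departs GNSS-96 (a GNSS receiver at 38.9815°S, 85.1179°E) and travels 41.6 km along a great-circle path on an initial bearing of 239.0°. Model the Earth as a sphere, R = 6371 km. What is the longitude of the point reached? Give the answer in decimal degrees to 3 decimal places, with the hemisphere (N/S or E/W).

δ = d/R = 41.6/6371 = 0.006530 rad
φ₂ = arcsin(sin φ₁ cos δ + cos φ₁ sin δ cos θ)
   = arcsin(-0.62907·0.99998 + 0.77735·0.00653·-0.51504) = -39.17346°
λ₂ = λ₁ + atan2(sin θ sin δ cos φ₁, cos δ − sin φ₁ sin φ₂) = 84.70424°

84.704°E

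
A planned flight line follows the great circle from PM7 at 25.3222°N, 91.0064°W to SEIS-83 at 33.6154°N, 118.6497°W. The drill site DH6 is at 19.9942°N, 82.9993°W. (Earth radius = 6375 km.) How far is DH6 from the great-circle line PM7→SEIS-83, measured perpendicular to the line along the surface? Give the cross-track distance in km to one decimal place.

151.2 km

δ₁₃ = central angle PM7→DH6 = 0.158924 rad  (haversine)
θ₁₃ = bearing PM7→DH6 = 124.194°,  θ₁₂ = bearing PM7→SEIS-83 = 295.573°
dₓₜ = R·arcsin(sin δ₁₃ · sin(θ₁₃ − θ₁₂)) = 6375·arcsin(0.15826·sin(-171.379°)) = -151.242 km
|dₓₜ| = 151.242 km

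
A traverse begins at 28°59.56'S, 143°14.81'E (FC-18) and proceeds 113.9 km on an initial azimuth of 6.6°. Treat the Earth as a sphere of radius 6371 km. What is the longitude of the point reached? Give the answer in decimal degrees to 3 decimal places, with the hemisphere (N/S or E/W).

143.380°E

FC-18: φ = -28.99267°, λ = +143.24683°
δ = d/R = 113.9/6371 = 0.017878 rad
φ₂ = arcsin(sin φ₁ cos δ + cos φ₁ sin δ cos θ)
   = arcsin(-0.48470·0.99984 + 0.87468·0.01788·0.99337) = -27.97506°
λ₂ = λ₁ + atan2(sin θ sin δ cos φ₁, cos δ − sin φ₁ sin φ₂) = 143.38014°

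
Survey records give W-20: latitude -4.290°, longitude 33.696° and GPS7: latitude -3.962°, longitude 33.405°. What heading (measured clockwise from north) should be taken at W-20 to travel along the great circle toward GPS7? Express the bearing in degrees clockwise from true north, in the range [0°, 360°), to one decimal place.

Δλ = -0.2910°
y = sin Δλ · cos φ₂ = -0.005067
x = cos φ₁ sin φ₂ − sin φ₁ cos φ₂ cos Δλ = 0.005724
θ = atan2(y, x) = -41.5160° → 318.4840° (mod 360°)

318.5°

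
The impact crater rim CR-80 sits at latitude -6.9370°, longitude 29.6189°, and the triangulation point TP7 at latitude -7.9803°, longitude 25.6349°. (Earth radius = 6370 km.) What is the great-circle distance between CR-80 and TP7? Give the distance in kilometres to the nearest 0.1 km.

454.2 km

Δφ = -1.0433°,  Δλ = -3.9840°
a = sin²(Δφ/2) + cos φ₁ cos φ₂ sin²(Δλ/2) = 0.001271
c = 2·arcsin(√a) = 0.071308 rad = 4.0857°
d = R·c = 6370 × 0.071308 = 454.2 km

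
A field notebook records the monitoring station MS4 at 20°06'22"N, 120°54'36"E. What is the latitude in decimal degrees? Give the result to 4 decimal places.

20.1061°N

20° + 6′/60 + 22″/3600 = 20 + 0.10000 + 0.00611 = 20.1061°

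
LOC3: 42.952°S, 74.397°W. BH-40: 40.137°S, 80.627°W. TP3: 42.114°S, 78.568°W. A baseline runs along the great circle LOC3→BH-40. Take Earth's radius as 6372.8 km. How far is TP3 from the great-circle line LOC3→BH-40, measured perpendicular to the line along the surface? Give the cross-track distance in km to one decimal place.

δ₁₃ = central angle LOC3→TP3 = 0.055595 rad  (haversine)
θ₁₃ = bearing LOC3→TP3 = 283.834°,  θ₁₂ = bearing LOC3→BH-40 = 299.025°
dₓₜ = R·arcsin(sin δ₁₃ · sin(θ₁₃ − θ₁₂)) = 6372.8·arcsin(0.05557·sin(-15.191°)) = -92.793 km
|dₓₜ| = 92.793 km

92.8 km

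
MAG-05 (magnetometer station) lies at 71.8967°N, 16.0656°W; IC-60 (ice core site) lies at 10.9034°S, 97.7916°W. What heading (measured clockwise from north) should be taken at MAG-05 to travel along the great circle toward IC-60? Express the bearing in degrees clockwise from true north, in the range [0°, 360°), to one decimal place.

258.8°

Δλ = -81.7260°
y = sin Δλ · cos φ₂ = -0.971727
x = cos φ₁ sin φ₂ − sin φ₁ cos φ₂ cos Δλ = -0.193090
θ = atan2(y, x) = -101.2388° → 258.7612° (mod 360°)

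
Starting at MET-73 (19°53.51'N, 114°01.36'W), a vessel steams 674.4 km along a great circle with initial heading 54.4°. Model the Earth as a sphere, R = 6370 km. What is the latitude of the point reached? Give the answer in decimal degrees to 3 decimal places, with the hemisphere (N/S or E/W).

23.340°N

MET-73: φ = +19.89183°, λ = -114.02267°
δ = d/R = 674.4/6370 = 0.105871 rad
φ₂ = arcsin(sin φ₁ cos δ + cos φ₁ sin δ cos θ)
   = arcsin(0.34025·0.99440 + 0.94034·0.10567·0.58212) = 23.33992°
λ₂ = λ₁ + atan2(sin θ sin δ cos φ₁, cos δ − sin φ₁ sin φ₂) = -108.65302°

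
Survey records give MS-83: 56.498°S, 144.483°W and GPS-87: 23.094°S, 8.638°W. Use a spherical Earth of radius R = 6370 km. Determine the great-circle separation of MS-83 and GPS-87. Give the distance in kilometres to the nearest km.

10243 km

Δφ = 33.4040°,  Δλ = 135.8450°
a = sin²(Δφ/2) + cos φ₁ cos φ₂ sin²(Δλ/2) = 0.518600
c = 2·arcsin(√a) = 1.608005 rad = 92.1319°
d = R·c = 6370 × 1.608005 = 10243.0 km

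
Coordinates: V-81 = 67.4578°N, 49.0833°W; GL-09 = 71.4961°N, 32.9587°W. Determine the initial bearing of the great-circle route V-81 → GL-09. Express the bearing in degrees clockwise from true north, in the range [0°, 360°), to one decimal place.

47.1°

Δλ = 16.1246°
y = sin Δλ · cos φ₂ = 0.088142
x = cos φ₁ sin φ₂ − sin φ₁ cos φ₂ cos Δλ = 0.081955
θ = atan2(y, x) = 47.0832° → 47.0832° (mod 360°)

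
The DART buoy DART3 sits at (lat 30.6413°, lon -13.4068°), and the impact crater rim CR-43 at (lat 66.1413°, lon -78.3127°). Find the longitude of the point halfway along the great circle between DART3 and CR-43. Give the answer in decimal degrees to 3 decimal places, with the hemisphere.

32.950°W

Bx = cos φ₂ cos Δλ = 0.171544,  By = cos φ₂ sin Δλ = -0.366304
φₘ = atan2(sin φ₁ + sin φ₂, √((cos φ₁ + Bx)² + By²)) = 52.44506°
λₘ = λ₁ + atan2(By, cos φ₁ + Bx) = -32.95035°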